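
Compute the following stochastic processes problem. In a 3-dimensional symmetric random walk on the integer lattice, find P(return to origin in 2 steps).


P(return in 2 steps) = P(reverse first step) = 1/(2d)
= 1/6
= 0.1667

0.1667


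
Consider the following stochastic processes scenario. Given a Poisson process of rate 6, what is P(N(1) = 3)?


P(N(t)=k) = (lambda*t)^k * exp(-lambda*t) / k!
lambda*t = 6
= 6^3 * exp(-6) / 3!
= 216 * 0.0025 / 6
= 0.0892

0.0892


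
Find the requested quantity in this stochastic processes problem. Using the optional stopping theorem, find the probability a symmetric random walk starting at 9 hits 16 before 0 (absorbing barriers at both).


By optional stopping theorem: E(M at tau) = M(0) = 9
P(hit 16)*16 + P(hit 0)*0 = 9
P(hit 16) = (9 - 0)/(16 - 0) = 9/16 = 0.5625

0.5625


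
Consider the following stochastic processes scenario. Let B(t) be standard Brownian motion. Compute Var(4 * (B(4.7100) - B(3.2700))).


Var(alpha*(B(t)-B(s))) = alpha^2 * (t-s)
= 4^2 * (4.7100 - 3.2700)
= 16 * 1.4400
= 23.0400

23.0400


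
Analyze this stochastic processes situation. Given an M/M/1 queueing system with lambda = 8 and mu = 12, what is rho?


rho = lambda/mu
= 8/12
= 0.6667

0.6667


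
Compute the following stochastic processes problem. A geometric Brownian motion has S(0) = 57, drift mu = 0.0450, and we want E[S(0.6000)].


E[S(t)] = S(0) * exp(mu * t)
= 57 * exp(0.0450 * 0.6000)
= 57 * 1.0274
= 58.5600

58.5600


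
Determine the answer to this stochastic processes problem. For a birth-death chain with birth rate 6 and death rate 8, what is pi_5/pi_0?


For birth-death process, pi_n/pi_0 = (lambda/mu)^n
= (6/8)^5
= 0.2373

0.2373


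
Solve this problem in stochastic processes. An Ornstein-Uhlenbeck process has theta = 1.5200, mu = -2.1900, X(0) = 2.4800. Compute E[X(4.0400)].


E[X(t)] = mu + (X(0) - mu)*exp(-theta*t)
= -2.1900 + (2.4800 - -2.1900)*exp(-1.5200*4.0400)
= -2.1900 + 4.6700 * 0.0022
= -2.1799

-2.1799


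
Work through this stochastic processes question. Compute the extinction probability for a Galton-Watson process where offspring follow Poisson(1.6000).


Since mu = 1.6000 > 1, extinction prob q < 1.
Solve s = exp(mu*(s-1)) iteratively.
q = 0.3580

0.3580


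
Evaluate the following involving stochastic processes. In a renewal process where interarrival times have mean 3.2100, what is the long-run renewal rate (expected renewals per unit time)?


Long-run renewal rate = 1/E(X)
= 1/3.2100
= 0.3115

0.3115


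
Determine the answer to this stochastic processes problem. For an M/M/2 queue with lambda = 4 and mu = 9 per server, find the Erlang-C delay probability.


a = lambda/mu = 0.4444
rho = a/c = 0.2222
Erlang-C formula applied:
C(c,a) = 0.0808

0.0808


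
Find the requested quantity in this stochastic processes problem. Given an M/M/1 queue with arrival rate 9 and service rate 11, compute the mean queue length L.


rho = 9/11 = 0.8182
L = rho/(1-rho)
= 0.8182/0.1818
= 4.5000

4.5000


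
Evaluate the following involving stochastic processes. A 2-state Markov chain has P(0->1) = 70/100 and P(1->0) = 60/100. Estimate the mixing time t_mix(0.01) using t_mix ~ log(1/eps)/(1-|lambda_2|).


lambda_2 = |1 - p01 - p10| = |1 - 0.7000 - 0.6000| = 0.3000
t_mix ~ log(1/eps)/(1 - |lambda_2|)
= log(100)/(1 - 0.3000) = 4.6052/0.7000
= 6.5788

6.5788


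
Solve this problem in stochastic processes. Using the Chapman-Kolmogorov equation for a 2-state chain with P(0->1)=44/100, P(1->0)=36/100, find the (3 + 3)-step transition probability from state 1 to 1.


P^6 = P^3 * P^3
Computing via matrix multiplication of the transition matrix.
Entry (1,1) of P^6 = 0.5500

0.5500


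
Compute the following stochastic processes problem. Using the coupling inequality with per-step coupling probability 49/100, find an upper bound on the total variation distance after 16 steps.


TV distance bound <= (1-delta)^n
= (1 - 0.4900)^16
= 0.5100^16
= 2.0947e-05

2.0947e-05


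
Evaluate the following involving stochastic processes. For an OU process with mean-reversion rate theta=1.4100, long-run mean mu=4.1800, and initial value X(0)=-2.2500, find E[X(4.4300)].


E[X(t)] = mu + (X(0) - mu)*exp(-theta*t)
= 4.1800 + (-2.2500 - 4.1800)*exp(-1.4100*4.4300)
= 4.1800 + -6.4300 * 0.0019
= 4.1675

4.1675


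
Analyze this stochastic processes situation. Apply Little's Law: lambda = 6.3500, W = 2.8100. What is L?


Little's Law: L = lambda * W
= 6.3500 * 2.8100
= 17.8435

17.8435


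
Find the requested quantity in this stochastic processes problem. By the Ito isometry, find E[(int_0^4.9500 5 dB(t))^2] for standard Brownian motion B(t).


By Ito isometry: E[(int f dB)^2] = int f^2 dt
= 5^2 * 4.9500
= 25 * 4.9500 = 123.7500

123.7500


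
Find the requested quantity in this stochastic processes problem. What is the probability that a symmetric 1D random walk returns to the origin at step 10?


P(S(10) = 0) = C(10,5) / 4^5
= 252 / 1024
= 0.2461

0.2461


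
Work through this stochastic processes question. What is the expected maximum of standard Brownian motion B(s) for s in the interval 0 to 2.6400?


E(max B(s)) = sqrt(2t/pi)
= sqrt(2*2.6400/pi)
= sqrt(1.6807)
= 1.2964

1.2964


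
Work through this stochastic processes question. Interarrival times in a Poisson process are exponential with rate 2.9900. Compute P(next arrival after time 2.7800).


P(X > t) = exp(-lambda * t)
= exp(-2.9900 * 2.7800)
= exp(-8.3122) = 2.4550e-04

2.4550e-04


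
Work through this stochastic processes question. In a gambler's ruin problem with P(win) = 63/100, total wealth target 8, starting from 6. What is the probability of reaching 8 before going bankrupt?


Gambler's ruin formula:
r = q/p = 0.3700/0.6300 = 0.5873
P(win) = (1 - r^i)/(1 - r^N)
= (1 - 0.5873^6)/(1 - 0.5873^8)
= 0.9727

0.9727


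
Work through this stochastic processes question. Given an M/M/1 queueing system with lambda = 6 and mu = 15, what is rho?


rho = lambda/mu
= 6/15
= 0.4000

0.4000


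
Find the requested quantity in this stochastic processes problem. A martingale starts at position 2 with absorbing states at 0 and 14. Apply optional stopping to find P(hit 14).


By optional stopping theorem: E(M at tau) = M(0) = 2
P(hit 14)*14 + P(hit 0)*0 = 2
P(hit 14) = (2 - 0)/(14 - 0) = 1/7 = 0.1429

0.1429


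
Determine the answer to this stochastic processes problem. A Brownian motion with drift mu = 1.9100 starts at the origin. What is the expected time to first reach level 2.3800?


Expected first passage time = a/mu
= 2.3800/1.9100
= 1.2461

1.2461


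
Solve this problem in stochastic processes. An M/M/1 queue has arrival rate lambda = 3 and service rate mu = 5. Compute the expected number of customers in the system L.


rho = 3/5 = 0.6000
L = rho/(1-rho)
= 0.6000/0.4000
= 1.5000

1.5000


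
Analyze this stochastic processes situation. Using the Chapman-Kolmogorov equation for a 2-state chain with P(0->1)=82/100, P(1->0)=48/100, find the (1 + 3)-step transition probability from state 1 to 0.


P^4 = P^1 * P^3
Computing via matrix multiplication of the transition matrix.
Entry (1,0) of P^4 = 0.3662

0.3662


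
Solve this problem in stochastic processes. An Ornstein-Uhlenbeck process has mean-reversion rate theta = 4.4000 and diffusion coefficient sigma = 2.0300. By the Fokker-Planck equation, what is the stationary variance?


Stationary variance = sigma^2 / (2*theta)
= 2.0300^2 / (2*4.4000)
= 4.1209 / 8.8000
= 0.4683

0.4683


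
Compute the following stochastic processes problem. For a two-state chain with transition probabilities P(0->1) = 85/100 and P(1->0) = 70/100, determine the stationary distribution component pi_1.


Stationary distribution: pi_0 = p10/(p01+p10), pi_1 = p01/(p01+p10)
p01 = 0.8500, p10 = 0.7000
pi_1 = 0.5484

0.5484


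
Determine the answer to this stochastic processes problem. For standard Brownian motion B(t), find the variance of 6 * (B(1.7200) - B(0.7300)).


Var(alpha*(B(t)-B(s))) = alpha^2 * (t-s)
= 6^2 * (1.7200 - 0.7300)
= 36 * 0.9900
= 35.6400

35.6400


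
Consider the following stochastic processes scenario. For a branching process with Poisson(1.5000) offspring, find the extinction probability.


Since mu = 1.5000 > 1, extinction prob q < 1.
Solve s = exp(mu*(s-1)) iteratively.
q = 0.4172

0.4172


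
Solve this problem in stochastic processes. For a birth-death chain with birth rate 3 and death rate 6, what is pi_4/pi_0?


For birth-death process, pi_n/pi_0 = (lambda/mu)^n
= (3/6)^4
= 0.0625

0.0625


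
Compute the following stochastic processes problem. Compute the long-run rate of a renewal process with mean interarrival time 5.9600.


Long-run renewal rate = 1/E(X)
= 1/5.9600
= 0.1678

0.1678


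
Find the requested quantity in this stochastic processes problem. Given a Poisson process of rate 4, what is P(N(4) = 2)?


P(N(t)=k) = (lambda*t)^k * exp(-lambda*t) / k!
lambda*t = 16
= 16^2 * exp(-16) / 2!
= 256 * 1.1254e-07 / 2
= 1.4405e-05

1.4405e-05


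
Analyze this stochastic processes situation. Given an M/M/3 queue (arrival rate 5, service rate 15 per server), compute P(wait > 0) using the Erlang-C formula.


a = lambda/mu = 0.3333
rho = a/c = 0.1111
Erlang-C formula applied:
C(c,a) = 0.0050

0.0050


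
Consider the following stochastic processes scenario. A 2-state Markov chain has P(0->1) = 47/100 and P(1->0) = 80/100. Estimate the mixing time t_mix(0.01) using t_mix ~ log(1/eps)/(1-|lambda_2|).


lambda_2 = |1 - p01 - p10| = |1 - 0.4700 - 0.8000| = 0.2700
t_mix ~ log(1/eps)/(1 - |lambda_2|)
= log(100)/(1 - 0.2700) = 4.6052/0.7300
= 6.3085

6.3085


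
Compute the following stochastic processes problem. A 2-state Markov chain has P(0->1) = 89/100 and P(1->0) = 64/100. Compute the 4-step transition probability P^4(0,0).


Computing P^4 by matrix multiplication.
P = [[0.1100, 0.8900], [0.6400, 0.3600]]
After raising P to the power 4:
P^4(0,0) = 0.4642

0.4642


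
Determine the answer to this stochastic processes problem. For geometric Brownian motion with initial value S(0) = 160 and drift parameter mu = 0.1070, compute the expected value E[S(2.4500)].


E[S(t)] = S(0) * exp(mu * t)
= 160 * exp(0.1070 * 2.4500)
= 160 * 1.2997
= 207.9554

207.9554


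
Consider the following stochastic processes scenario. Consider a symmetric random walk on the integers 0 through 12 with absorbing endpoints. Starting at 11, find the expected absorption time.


For symmetric RW on 0,...,N with absorbing barriers, E(i) = i*(N-i)
E(11) = 11 * 1 = 11

11


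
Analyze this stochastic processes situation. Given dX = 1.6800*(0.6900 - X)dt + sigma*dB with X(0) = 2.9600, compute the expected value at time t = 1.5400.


E[X(t)] = mu + (X(0) - mu)*exp(-theta*t)
= 0.6900 + (2.9600 - 0.6900)*exp(-1.6800*1.5400)
= 0.6900 + 2.2700 * 0.0752
= 0.8608

0.8608


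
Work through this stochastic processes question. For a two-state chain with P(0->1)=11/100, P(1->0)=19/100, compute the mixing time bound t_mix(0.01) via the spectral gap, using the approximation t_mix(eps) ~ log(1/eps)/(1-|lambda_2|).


lambda_2 = |1 - p01 - p10| = |1 - 0.1100 - 0.1900| = 0.7000
t_mix ~ log(1/eps)/(1 - |lambda_2|)
= log(100)/(1 - 0.7000) = 4.6052/0.3000
= 15.3506

15.3506


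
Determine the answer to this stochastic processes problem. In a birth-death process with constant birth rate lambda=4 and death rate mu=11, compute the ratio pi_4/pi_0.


For birth-death process, pi_n/pi_0 = (lambda/mu)^n
= (4/11)^4
= 0.0175

0.0175


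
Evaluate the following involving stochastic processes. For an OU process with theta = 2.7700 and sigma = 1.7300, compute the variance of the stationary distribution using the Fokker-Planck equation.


Stationary variance = sigma^2 / (2*theta)
= 1.7300^2 / (2*2.7700)
= 2.9929 / 5.5400
= 0.5402

0.5402


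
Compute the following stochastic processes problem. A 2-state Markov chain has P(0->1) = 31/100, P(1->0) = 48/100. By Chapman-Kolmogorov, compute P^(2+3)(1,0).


P^5 = P^2 * P^3
Computing via matrix multiplication of the transition matrix.
Entry (1,0) of P^5 = 0.6073

0.6073


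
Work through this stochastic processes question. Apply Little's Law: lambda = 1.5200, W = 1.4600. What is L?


Little's Law: L = lambda * W
= 1.5200 * 1.4600
= 2.2192

2.2192


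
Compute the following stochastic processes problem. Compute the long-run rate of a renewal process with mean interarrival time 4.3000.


Long-run renewal rate = 1/E(X)
= 1/4.3000
= 0.2326

0.2326


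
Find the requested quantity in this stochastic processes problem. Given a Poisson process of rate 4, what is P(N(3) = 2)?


P(N(t)=k) = (lambda*t)^k * exp(-lambda*t) / k!
lambda*t = 12
= 12^2 * exp(-12) / 2!
= 144 * 6.1442e-06 / 2
= 4.4238e-04

4.4238e-04


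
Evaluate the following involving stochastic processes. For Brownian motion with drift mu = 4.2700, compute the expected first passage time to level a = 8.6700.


Expected first passage time = a/mu
= 8.6700/4.2700
= 2.0304

2.0304


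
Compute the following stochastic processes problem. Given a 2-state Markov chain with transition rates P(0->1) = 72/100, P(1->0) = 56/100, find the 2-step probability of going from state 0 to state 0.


Computing P^2 by matrix multiplication.
P = [[0.2800, 0.7200], [0.5600, 0.4400]]
After raising P to the power 2:
P^2(0,0) = 0.4816

0.4816


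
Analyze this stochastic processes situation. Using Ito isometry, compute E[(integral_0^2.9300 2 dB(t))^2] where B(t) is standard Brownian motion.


By Ito isometry: E[(int f dB)^2] = int f^2 dt
= 2^2 * 2.9300
= 4 * 2.9300 = 11.7200

11.7200


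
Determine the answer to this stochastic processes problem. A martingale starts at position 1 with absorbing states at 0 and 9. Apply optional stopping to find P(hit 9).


By optional stopping theorem: E(M at tau) = M(0) = 1
P(hit 9)*9 + P(hit 0)*0 = 1
P(hit 9) = (1 - 0)/(9 - 0) = 1/9 = 0.1111

0.1111


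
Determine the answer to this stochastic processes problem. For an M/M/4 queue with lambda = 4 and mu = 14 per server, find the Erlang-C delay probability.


a = lambda/mu = 0.2857
rho = a/c = 0.0714
Erlang-C formula applied:
C(c,a) = 2.2471e-04

2.2471e-04


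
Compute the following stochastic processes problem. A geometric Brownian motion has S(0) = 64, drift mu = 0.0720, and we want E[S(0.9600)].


E[S(t)] = S(0) * exp(mu * t)
= 64 * exp(0.0720 * 0.9600)
= 64 * 1.0716
= 68.5801

68.5801


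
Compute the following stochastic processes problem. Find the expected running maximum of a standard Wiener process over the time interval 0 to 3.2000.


E(max B(s)) = sqrt(2t/pi)
= sqrt(2*3.2000/pi)
= sqrt(2.0372)
= 1.4273

1.4273


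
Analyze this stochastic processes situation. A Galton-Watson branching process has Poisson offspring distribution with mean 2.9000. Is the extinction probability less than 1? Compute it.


Since mu = 2.9000 > 1, extinction prob q < 1.
Solve s = exp(mu*(s-1)) iteratively.
q = 0.0668

0.0668


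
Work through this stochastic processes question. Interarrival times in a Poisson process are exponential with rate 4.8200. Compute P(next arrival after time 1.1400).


P(X > t) = exp(-lambda * t)
= exp(-4.8200 * 1.1400)
= exp(-5.4948) = 0.0041

0.0041


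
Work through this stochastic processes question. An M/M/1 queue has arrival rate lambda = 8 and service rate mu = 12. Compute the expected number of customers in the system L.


rho = 8/12 = 0.6667
L = rho/(1-rho)
= 0.6667/0.3333
= 2.0000

2.0000


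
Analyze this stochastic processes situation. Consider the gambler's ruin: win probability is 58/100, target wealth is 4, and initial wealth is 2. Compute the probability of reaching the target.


Gambler's ruin formula:
r = q/p = 0.4200/0.5800 = 0.7241
P(win) = (1 - r^i)/(1 - r^N)
= (1 - 0.7241^2)/(1 - 0.7241^4)
= 0.6560

0.6560


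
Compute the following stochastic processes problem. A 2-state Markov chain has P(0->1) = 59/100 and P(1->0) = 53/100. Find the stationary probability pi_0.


Stationary distribution: pi_0 = p10/(p01+p10), pi_1 = p01/(p01+p10)
p01 = 0.5900, p10 = 0.5300
pi_0 = 0.4732

0.4732


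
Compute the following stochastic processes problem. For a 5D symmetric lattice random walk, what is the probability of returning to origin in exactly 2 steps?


P(return in 2 steps) = P(reverse first step) = 1/(2d)
= 1/10
= 0.1000

0.1000


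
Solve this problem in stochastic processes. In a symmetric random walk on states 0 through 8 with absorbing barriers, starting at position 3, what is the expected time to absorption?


For symmetric RW on 0,...,N with absorbing barriers, E(i) = i*(N-i)
E(3) = 3 * 5 = 15

15


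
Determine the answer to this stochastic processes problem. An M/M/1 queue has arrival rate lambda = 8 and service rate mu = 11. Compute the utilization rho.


rho = lambda/mu
= 8/11
= 0.7273

0.7273


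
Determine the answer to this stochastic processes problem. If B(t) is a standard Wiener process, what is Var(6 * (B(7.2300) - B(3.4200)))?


Var(alpha*(B(t)-B(s))) = alpha^2 * (t-s)
= 6^2 * (7.2300 - 3.4200)
= 36 * 3.8100
= 137.1600

137.1600


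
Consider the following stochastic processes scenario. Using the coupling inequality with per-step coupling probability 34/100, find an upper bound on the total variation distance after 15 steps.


TV distance bound <= (1-delta)^n
= (1 - 0.3400)^15
= 0.6600^15
= 0.0020

0.0020


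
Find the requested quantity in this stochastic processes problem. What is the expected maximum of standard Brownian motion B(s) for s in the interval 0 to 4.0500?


E(max B(s)) = sqrt(2t/pi)
= sqrt(2*4.0500/pi)
= sqrt(2.5783)
= 1.6057

1.6057


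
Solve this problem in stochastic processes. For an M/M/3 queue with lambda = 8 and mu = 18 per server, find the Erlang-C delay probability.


a = lambda/mu = 0.4444
rho = a/c = 0.1481
Erlang-C formula applied:
C(c,a) = 0.0110

0.0110


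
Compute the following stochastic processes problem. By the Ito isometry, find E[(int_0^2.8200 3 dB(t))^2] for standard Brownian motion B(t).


By Ito isometry: E[(int f dB)^2] = int f^2 dt
= 3^2 * 2.8200
= 9 * 2.8200 = 25.3800

25.3800


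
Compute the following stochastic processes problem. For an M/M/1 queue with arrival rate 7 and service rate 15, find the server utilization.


rho = lambda/mu
= 7/15
= 0.4667

0.4667


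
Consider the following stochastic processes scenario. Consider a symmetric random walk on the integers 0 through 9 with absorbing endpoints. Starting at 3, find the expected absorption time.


For symmetric RW on 0,...,N with absorbing barriers, E(i) = i*(N-i)
E(3) = 3 * 6 = 18

18


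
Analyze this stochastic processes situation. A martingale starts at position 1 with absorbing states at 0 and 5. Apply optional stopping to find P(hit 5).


By optional stopping theorem: E(M at tau) = M(0) = 1
P(hit 5)*5 + P(hit 0)*0 = 1
P(hit 5) = (1 - 0)/(5 - 0) = 1/5 = 0.2000

0.2000


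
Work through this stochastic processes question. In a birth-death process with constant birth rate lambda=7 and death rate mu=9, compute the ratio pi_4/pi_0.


For birth-death process, pi_n/pi_0 = (lambda/mu)^n
= (7/9)^4
= 0.3660

0.3660


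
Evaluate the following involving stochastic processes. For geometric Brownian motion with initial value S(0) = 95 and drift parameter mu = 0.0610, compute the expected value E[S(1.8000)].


E[S(t)] = S(0) * exp(mu * t)
= 95 * exp(0.0610 * 1.8000)
= 95 * 1.1161
= 106.0252

106.0252


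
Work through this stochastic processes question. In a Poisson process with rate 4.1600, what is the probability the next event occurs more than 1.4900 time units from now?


P(X > t) = exp(-lambda * t)
= exp(-4.1600 * 1.4900)
= exp(-6.1984) = 0.0020

0.0020


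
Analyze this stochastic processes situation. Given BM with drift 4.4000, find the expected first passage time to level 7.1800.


Expected first passage time = a/mu
= 7.1800/4.4000
= 1.6318

1.6318


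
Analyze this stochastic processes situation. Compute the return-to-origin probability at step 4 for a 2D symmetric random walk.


P = C(4,2)^2 / 4^4
= 6^2 / 256
= 36 / 256
= 0.1406

0.1406


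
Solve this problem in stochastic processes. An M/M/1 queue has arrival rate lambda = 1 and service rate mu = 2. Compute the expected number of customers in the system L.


rho = 1/2 = 0.5000
L = rho/(1-rho)
= 0.5000/0.5000
= 1.0000

1.0000


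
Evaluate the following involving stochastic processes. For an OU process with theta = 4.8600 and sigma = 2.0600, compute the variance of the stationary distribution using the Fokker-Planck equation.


Stationary variance = sigma^2 / (2*theta)
= 2.0600^2 / (2*4.8600)
= 4.2436 / 9.7200
= 0.4366

0.4366


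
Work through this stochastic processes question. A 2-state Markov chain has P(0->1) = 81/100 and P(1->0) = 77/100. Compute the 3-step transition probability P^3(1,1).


Computing P^3 by matrix multiplication.
P = [[0.1900, 0.8100], [0.7700, 0.2300]]
After raising P to the power 3:
P^3(1,1) = 0.4176

0.4176


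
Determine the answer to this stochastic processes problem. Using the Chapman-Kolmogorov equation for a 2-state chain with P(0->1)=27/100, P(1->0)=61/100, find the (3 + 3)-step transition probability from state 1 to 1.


P^6 = P^3 * P^3
Computing via matrix multiplication of the transition matrix.
Entry (1,1) of P^6 = 0.3068

0.3068


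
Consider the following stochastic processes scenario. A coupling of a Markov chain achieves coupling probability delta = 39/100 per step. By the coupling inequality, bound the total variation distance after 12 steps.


TV distance bound <= (1-delta)^n
= (1 - 0.3900)^12
= 0.6100^12
= 0.0027

0.0027


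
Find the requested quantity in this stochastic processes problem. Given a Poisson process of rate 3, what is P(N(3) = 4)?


P(N(t)=k) = (lambda*t)^k * exp(-lambda*t) / k!
lambda*t = 9
= 9^4 * exp(-9) / 4!
= 6561 * 1.2341e-04 / 24
= 0.0337

0.0337


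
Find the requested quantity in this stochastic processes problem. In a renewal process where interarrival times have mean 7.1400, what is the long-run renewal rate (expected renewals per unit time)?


Long-run renewal rate = 1/E(X)
= 1/7.1400
= 0.1401

0.1401


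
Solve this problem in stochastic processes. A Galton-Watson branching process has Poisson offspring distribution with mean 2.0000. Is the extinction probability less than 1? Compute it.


Since mu = 2.0000 > 1, extinction prob q < 1.
Solve s = exp(mu*(s-1)) iteratively.
q = 0.2032

0.2032


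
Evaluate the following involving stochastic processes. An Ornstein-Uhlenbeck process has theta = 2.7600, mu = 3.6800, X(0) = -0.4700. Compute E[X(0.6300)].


E[X(t)] = mu + (X(0) - mu)*exp(-theta*t)
= 3.6800 + (-0.4700 - 3.6800)*exp(-2.7600*0.6300)
= 3.6800 + -4.1500 * 0.1757
= 2.9507

2.9507


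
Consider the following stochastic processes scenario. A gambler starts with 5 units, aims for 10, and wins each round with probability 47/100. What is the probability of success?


Gambler's ruin formula:
r = q/p = 0.5300/0.4700 = 1.1277
P(win) = (1 - r^i)/(1 - r^N)
= (1 - 1.1277^5)/(1 - 1.1277^10)
= 0.3542

0.3542


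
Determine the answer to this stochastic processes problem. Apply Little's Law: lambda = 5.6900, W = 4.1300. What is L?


Little's Law: L = lambda * W
= 5.6900 * 4.1300
= 23.4997

23.4997


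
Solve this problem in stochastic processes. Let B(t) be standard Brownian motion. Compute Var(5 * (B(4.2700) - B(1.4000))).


Var(alpha*(B(t)-B(s))) = alpha^2 * (t-s)
= 5^2 * (4.2700 - 1.4000)
= 25 * 2.8700
= 71.7500

71.7500


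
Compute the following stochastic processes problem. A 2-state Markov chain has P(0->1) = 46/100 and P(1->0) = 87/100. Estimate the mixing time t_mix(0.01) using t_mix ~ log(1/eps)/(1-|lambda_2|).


lambda_2 = |1 - p01 - p10| = |1 - 0.4600 - 0.8700| = 0.3300
t_mix ~ log(1/eps)/(1 - |lambda_2|)
= log(100)/(1 - 0.3300) = 4.6052/0.6700
= 6.8734

6.8734


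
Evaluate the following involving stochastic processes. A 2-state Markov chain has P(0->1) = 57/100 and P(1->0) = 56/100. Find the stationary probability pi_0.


Stationary distribution: pi_0 = p10/(p01+p10), pi_1 = p01/(p01+p10)
p01 = 0.5700, p10 = 0.5600
pi_0 = 0.4956

0.4956


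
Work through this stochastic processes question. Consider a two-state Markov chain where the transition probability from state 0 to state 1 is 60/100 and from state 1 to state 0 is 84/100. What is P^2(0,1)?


Computing P^2 by matrix multiplication.
P = [[0.4000, 0.6000], [0.8400, 0.1600]]
After raising P to the power 2:
P^2(0,1) = 0.3360

0.3360


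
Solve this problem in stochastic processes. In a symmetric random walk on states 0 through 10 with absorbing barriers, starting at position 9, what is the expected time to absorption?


For symmetric RW on 0,...,N with absorbing barriers, E(i) = i*(N-i)
E(9) = 9 * 1 = 9

9


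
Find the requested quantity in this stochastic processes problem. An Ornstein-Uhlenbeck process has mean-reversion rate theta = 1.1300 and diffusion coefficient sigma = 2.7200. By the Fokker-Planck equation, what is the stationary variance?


Stationary variance = sigma^2 / (2*theta)
= 2.7200^2 / (2*1.1300)
= 7.3984 / 2.2600
= 3.2736

3.2736


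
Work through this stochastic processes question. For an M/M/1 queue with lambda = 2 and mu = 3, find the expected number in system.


rho = 2/3 = 0.6667
L = rho/(1-rho)
= 0.6667/0.3333
= 2.0000

2.0000


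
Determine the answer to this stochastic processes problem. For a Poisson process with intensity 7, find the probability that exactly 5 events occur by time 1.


P(N(t)=k) = (lambda*t)^k * exp(-lambda*t) / k!
lambda*t = 7
= 7^5 * exp(-7) / 5!
= 16807 * 9.1188e-04 / 120
= 0.1277

0.1277


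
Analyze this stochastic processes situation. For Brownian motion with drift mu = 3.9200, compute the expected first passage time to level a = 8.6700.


Expected first passage time = a/mu
= 8.6700/3.9200
= 2.2117

2.2117


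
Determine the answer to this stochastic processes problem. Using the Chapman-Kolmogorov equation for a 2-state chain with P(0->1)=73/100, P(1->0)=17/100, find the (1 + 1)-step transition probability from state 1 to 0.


P^2 = P^1 * P^1
Computing via matrix multiplication of the transition matrix.
Entry (1,0) of P^2 = 0.1870

0.1870


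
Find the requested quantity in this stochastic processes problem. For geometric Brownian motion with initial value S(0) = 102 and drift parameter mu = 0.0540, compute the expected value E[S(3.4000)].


E[S(t)] = S(0) * exp(mu * t)
= 102 * exp(0.0540 * 3.4000)
= 102 * 1.2015
= 122.5566

122.5566


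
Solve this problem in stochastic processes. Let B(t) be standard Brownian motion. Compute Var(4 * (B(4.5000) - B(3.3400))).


Var(alpha*(B(t)-B(s))) = alpha^2 * (t-s)
= 4^2 * (4.5000 - 3.3400)
= 16 * 1.1600
= 18.5600

18.5600


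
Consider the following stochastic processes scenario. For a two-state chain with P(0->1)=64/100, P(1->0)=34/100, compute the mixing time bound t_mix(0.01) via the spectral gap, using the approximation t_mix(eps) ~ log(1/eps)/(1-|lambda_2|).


lambda_2 = |1 - p01 - p10| = |1 - 0.6400 - 0.3400| = 0.0200
t_mix ~ log(1/eps)/(1 - |lambda_2|)
= log(100)/(1 - 0.0200) = 4.6052/0.9800
= 4.6992

4.6992


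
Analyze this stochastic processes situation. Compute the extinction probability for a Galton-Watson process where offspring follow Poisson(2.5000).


Since mu = 2.5000 > 1, extinction prob q < 1.
Solve s = exp(mu*(s-1)) iteratively.
q = 0.1074

0.1074


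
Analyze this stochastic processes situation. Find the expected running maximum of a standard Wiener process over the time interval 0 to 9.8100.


E(max B(s)) = sqrt(2t/pi)
= sqrt(2*9.8100/pi)
= sqrt(6.2452)
= 2.4990

2.4990


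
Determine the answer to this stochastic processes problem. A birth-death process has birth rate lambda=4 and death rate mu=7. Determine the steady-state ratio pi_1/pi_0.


For birth-death process, pi_n/pi_0 = (lambda/mu)^n
= (4/7)^1
= 0.5714

0.5714


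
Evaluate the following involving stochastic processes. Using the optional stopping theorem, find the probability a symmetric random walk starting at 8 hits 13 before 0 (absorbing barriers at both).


By optional stopping theorem: E(M at tau) = M(0) = 8
P(hit 13)*13 + P(hit 0)*0 = 8
P(hit 13) = (8 - 0)/(13 - 0) = 8/13 = 0.6154

0.6154


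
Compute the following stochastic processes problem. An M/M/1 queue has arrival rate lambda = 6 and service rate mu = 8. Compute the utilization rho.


rho = lambda/mu
= 6/8
= 0.7500

0.7500


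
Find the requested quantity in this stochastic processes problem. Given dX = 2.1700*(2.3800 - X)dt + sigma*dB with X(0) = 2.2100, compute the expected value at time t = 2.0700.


E[X(t)] = mu + (X(0) - mu)*exp(-theta*t)
= 2.3800 + (2.2100 - 2.3800)*exp(-2.1700*2.0700)
= 2.3800 + -0.1700 * 0.0112
= 2.3781

2.3781


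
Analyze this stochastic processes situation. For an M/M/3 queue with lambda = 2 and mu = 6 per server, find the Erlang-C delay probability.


a = lambda/mu = 0.3333
rho = a/c = 0.1111
Erlang-C formula applied:
C(c,a) = 0.0050

0.0050


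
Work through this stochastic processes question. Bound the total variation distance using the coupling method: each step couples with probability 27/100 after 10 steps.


TV distance bound <= (1-delta)^n
= (1 - 0.2700)^10
= 0.7300^10
= 0.0430

0.0430


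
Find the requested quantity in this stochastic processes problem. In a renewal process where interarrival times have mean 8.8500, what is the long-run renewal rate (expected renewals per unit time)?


Long-run renewal rate = 1/E(X)
= 1/8.8500
= 0.1130

0.1130


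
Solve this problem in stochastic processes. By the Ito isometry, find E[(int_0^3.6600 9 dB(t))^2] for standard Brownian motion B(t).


By Ito isometry: E[(int f dB)^2] = int f^2 dt
= 9^2 * 3.6600
= 81 * 3.6600 = 296.4600

296.4600


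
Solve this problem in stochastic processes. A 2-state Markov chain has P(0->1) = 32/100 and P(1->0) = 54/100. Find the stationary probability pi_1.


Stationary distribution: pi_0 = p10/(p01+p10), pi_1 = p01/(p01+p10)
p01 = 0.3200, p10 = 0.5400
pi_1 = 0.3721

0.3721


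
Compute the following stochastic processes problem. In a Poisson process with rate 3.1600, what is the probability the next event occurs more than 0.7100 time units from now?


P(X > t) = exp(-lambda * t)
= exp(-3.1600 * 0.7100)
= exp(-2.2436) = 0.1061

0.1061


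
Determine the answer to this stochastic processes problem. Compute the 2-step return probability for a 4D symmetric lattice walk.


P(return in 2 steps) = P(reverse first step) = 1/(2d)
= 1/8
= 0.1250

0.1250


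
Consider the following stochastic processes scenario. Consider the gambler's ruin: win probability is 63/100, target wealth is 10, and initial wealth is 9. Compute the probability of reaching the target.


Gambler's ruin formula:
r = q/p = 0.3700/0.6300 = 0.5873
P(win) = (1 - r^i)/(1 - r^N)
= (1 - 0.5873^9)/(1 - 0.5873^10)
= 0.9966

0.9966


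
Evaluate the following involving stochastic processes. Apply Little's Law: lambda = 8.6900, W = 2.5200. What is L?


Little's Law: L = lambda * W
= 8.6900 * 2.5200
= 21.8988

21.8988


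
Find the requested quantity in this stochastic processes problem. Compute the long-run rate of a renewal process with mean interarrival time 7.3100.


Long-run renewal rate = 1/E(X)
= 1/7.3100
= 0.1368

0.1368


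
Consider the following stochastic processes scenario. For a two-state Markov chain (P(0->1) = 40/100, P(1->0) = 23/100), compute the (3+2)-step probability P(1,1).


P^5 = P^3 * P^2
Computing via matrix multiplication of the transition matrix.
Entry (1,1) of P^5 = 0.6375

0.6375


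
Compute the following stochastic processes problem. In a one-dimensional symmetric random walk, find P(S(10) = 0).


P(S(10) = 0) = C(10,5) / 4^5
= 252 / 1024
= 0.2461

0.2461


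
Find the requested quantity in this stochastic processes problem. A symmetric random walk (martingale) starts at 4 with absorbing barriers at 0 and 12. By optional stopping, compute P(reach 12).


By optional stopping theorem: E(M at tau) = M(0) = 4
P(hit 12)*12 + P(hit 0)*0 = 4
P(hit 12) = (4 - 0)/(12 - 0) = 1/3 = 0.3333

0.3333


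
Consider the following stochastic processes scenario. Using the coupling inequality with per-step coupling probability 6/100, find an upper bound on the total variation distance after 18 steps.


TV distance bound <= (1-delta)^n
= (1 - 0.0600)^18
= 0.9400^18
= 0.3283

0.3283


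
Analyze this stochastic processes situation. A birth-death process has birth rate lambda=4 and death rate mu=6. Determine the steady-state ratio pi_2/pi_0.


For birth-death process, pi_n/pi_0 = (lambda/mu)^n
= (4/6)^2
= 0.4444

0.4444


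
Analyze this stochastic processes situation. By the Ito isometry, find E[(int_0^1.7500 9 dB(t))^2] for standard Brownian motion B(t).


By Ito isometry: E[(int f dB)^2] = int f^2 dt
= 9^2 * 1.7500
= 81 * 1.7500 = 141.7500

141.7500


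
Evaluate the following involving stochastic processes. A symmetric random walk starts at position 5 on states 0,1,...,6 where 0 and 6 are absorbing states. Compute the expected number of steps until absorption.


For symmetric RW on 0,...,N with absorbing barriers, E(i) = i*(N-i)
E(5) = 5 * 1 = 5

5


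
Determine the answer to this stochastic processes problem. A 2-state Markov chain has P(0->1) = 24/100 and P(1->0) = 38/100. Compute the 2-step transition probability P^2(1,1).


Computing P^2 by matrix multiplication.
P = [[0.7600, 0.2400], [0.3800, 0.6200]]
After raising P to the power 2:
P^2(1,1) = 0.4756

0.4756


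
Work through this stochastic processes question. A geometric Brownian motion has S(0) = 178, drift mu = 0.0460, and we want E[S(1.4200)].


E[S(t)] = S(0) * exp(mu * t)
= 178 * exp(0.0460 * 1.4200)
= 178 * 1.0675
= 190.0151

190.0151


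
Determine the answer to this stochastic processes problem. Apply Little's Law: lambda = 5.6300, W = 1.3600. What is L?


Little's Law: L = lambda * W
= 5.6300 * 1.3600
= 7.6568

7.6568


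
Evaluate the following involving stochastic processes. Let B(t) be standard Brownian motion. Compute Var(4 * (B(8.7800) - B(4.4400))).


Var(alpha*(B(t)-B(s))) = alpha^2 * (t-s)
= 4^2 * (8.7800 - 4.4400)
= 16 * 4.3400
= 69.4400

69.4400


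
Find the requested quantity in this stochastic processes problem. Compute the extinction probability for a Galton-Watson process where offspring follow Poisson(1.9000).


Since mu = 1.9000 > 1, extinction prob q < 1.
Solve s = exp(mu*(s-1)) iteratively.
q = 0.2328

0.2328


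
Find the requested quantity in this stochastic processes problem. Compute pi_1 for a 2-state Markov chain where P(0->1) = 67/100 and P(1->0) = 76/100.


Stationary distribution: pi_0 = p10/(p01+p10), pi_1 = p01/(p01+p10)
p01 = 0.6700, p10 = 0.7600
pi_1 = 0.4685

0.4685


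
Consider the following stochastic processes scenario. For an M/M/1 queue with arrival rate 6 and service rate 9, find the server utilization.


rho = lambda/mu
= 6/9
= 0.6667

0.6667


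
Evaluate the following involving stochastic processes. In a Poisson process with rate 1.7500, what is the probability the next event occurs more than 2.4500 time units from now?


P(X > t) = exp(-lambda * t)
= exp(-1.7500 * 2.4500)
= exp(-4.2875) = 0.0137

0.0137


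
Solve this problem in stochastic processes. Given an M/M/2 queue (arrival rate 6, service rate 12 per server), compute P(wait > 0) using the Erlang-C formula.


a = lambda/mu = 0.5000
rho = a/c = 0.2500
Erlang-C formula applied:
C(c,a) = 0.1000

0.1000


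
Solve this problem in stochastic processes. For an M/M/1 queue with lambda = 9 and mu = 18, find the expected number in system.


rho = 9/18 = 0.5000
L = rho/(1-rho)
= 0.5000/0.5000
= 1.0000

1.0000


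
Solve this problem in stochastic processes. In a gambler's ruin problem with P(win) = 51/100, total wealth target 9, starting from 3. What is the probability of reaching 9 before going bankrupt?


Gambler's ruin formula:
r = q/p = 0.4900/0.5100 = 0.9608
P(win) = (1 - r^i)/(1 - r^N)
= (1 - 0.9608^3)/(1 - 0.9608^9)
= 0.3740

0.3740


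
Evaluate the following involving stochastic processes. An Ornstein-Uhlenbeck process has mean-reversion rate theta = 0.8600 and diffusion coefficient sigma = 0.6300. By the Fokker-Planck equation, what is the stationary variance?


Stationary variance = sigma^2 / (2*theta)
= 0.6300^2 / (2*0.8600)
= 0.3969 / 1.7200
= 0.2308

0.2308


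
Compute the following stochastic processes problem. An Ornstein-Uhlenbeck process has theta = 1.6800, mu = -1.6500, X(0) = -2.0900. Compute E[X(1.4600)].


E[X(t)] = mu + (X(0) - mu)*exp(-theta*t)
= -1.6500 + (-2.0900 - -1.6500)*exp(-1.6800*1.4600)
= -1.6500 + -0.4400 * 0.0861
= -1.6879

-1.6879


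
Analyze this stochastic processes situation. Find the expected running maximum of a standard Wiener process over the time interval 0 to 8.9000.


E(max B(s)) = sqrt(2t/pi)
= sqrt(2*8.9000/pi)
= sqrt(5.6659)
= 2.3803

2.3803


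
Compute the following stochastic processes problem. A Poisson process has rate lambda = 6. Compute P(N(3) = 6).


P(N(t)=k) = (lambda*t)^k * exp(-lambda*t) / k!
lambda*t = 18
= 18^6 * exp(-18) / 6!
= 34012224 * 1.5230e-08 / 720
= 7.1945e-04

7.1945e-04


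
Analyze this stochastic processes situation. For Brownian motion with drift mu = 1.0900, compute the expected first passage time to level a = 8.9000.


Expected first passage time = a/mu
= 8.9000/1.0900
= 8.1651

8.1651


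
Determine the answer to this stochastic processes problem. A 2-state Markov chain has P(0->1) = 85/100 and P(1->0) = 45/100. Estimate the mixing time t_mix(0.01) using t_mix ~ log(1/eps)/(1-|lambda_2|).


lambda_2 = |1 - p01 - p10| = |1 - 0.8500 - 0.4500| = 0.3000
t_mix ~ log(1/eps)/(1 - |lambda_2|)
= log(100)/(1 - 0.3000) = 4.6052/0.7000
= 6.5788

6.5788


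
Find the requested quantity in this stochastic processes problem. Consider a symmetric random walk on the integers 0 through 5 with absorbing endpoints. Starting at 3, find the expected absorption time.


For symmetric RW on 0,...,N with absorbing barriers, E(i) = i*(N-i)
E(3) = 3 * 2 = 6

6


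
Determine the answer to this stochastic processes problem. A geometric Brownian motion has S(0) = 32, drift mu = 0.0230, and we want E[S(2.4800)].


E[S(t)] = S(0) * exp(mu * t)
= 32 * exp(0.0230 * 2.4800)
= 32 * 1.0587
= 33.8783

33.8783


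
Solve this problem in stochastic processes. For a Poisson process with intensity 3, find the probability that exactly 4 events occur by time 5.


P(N(t)=k) = (lambda*t)^k * exp(-lambda*t) / k!
lambda*t = 15
= 15^4 * exp(-15) / 4!
= 50625 * 3.0590e-07 / 24
= 6.4526e-04

6.4526e-04


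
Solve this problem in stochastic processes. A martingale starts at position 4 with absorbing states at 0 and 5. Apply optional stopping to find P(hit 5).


By optional stopping theorem: E(M at tau) = M(0) = 4
P(hit 5)*5 + P(hit 0)*0 = 4
P(hit 5) = (4 - 0)/(5 - 0) = 4/5 = 0.8000

0.8000


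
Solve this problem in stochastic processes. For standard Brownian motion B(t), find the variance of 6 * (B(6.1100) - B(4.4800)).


Var(alpha*(B(t)-B(s))) = alpha^2 * (t-s)
= 6^2 * (6.1100 - 4.4800)
= 36 * 1.6300
= 58.6800

58.6800


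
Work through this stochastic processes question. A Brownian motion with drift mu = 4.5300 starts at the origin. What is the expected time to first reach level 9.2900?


Expected first passage time = a/mu
= 9.2900/4.5300
= 2.0508

2.0508


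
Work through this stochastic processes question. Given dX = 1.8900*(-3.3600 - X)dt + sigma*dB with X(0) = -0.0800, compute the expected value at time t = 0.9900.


E[X(t)] = mu + (X(0) - mu)*exp(-theta*t)
= -3.3600 + (-0.0800 - -3.3600)*exp(-1.8900*0.9900)
= -3.3600 + 3.2800 * 0.1540
= -2.8550

-2.8550
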